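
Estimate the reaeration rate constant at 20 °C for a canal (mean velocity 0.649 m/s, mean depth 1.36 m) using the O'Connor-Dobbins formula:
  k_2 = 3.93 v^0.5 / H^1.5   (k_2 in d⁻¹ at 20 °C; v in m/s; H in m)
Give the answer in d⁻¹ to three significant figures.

k_2 = 3.93 × 0.649^0.5 / 1.36^1.5 = 3.93 × 0.8056 / 1.586 = 1.996 d⁻¹.

k_2 ≈ 2.00 d⁻¹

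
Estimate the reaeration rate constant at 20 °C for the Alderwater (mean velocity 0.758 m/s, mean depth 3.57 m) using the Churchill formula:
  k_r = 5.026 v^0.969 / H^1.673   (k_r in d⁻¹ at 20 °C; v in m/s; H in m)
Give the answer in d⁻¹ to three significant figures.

k_r ≈ 0.457 d⁻¹

k_r = 5.026 × 0.758^0.969 / 3.57^1.673 = 5.026 × 0.7645 / 8.406 = 0.4571 d⁻¹.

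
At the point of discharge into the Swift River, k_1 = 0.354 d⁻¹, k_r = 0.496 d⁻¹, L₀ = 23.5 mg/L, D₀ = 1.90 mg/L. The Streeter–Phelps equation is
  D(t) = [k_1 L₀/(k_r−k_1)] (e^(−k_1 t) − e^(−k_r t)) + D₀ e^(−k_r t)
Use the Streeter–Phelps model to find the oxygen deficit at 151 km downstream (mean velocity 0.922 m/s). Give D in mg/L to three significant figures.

D ≈ 7.81 mg/L

Travel time t = x/v = 151 km / (0.922 m/s) = 151000 m / 0.922 m/s = 163800 s = 1.896 d.
k_1 L₀/(k_r−k_1) = 0.354×23.5/(0.496−0.354) = 8.319/0.1420 = 58.58 mg/L.
e^(−k_1 t) = e^(−0.354×1.896) = 0.5112; e^(−k_r t) = e^(−0.496×1.896) = 0.3906.
D = 58.58 × (0.5112 − 0.3906) + 1.90 × 0.3906 = 7.067 + 0.7421 = 7.809 mg/L.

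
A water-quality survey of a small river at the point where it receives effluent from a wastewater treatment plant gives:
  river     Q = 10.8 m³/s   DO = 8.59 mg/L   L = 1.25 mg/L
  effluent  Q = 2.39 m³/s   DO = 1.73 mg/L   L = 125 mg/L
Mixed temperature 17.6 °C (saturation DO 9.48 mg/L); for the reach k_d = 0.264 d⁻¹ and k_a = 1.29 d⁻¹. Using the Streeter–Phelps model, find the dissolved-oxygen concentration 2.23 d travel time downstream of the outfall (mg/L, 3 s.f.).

DO ≈ 6.32 mg/L

Mixed DO = (10.8×8.59 + 2.39×1.73)/(10.8+2.39) = 96.91/13.19 = 7.347 mg/L.
Mixed L₀ = (10.8×1.25 + 2.39×125)/(13.19) = 312.2/13.19 = 23.67 mg/L.
Initial deficit D₀ = C_s − DO₀ = 9.48 − 7.347 = 2.133 mg/L.
D(2.23) = [0.264×23.67/(1.29−0.264)](e^(−0.264×2.23) − e^(−1.29×2.23)) + 2.133 e^(−1.29×2.23)
= 6.091 × (0.5550 − 0.05632) + 2.133 × 0.05632 = 3.158 mg/L.
DO = 9.48 − 3.158 = 6.322 mg/L.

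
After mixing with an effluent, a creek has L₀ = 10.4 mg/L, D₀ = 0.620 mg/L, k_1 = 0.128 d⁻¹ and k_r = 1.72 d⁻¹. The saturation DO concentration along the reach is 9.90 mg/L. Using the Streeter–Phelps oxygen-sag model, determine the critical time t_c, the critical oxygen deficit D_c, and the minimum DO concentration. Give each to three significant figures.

t_c ≈ 0.782 d; D_c ≈ 0.700 mg/L; min DO ≈ 9.20 mg/L

With k_r/k_1 = 13.44 and 1 − D₀(k_r−k_1)/(k_1 L₀) = 0.2585,
t_c = ln(13.44 × 0.2585) / (1.72 − 0.128) = ln(3.474) / 1.592 = 1.245/1.592 = 0.7822 d.
L(t_c) = L₀ e^(−k_1 t_c) = 10.4 × 0.9047 = 9.409 mg/L, and at the critical point k_r D_c = k_1 L, so D_c = (0.128/1.72) × 9.409 = 0.7002 mg/L.
Minimum DO = C_s − D_c = 9.90 − 0.7002 = 9.200 mg/L.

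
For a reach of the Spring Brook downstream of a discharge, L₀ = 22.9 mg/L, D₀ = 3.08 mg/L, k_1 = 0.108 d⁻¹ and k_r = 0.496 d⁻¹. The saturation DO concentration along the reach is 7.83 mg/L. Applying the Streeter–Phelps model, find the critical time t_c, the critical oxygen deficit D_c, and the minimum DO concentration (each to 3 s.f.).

At the critical point dD/dt = 0, so k_1 L₀ e^(−k_1 t) = k_r D. Substituting D(t) from the Streeter–Phelps equation and solving for t gives
t_c = ln[(k_r/k_1)(1 − D₀(k_r−k_1)/(k_1 L₀))] / (k_r−k_1).
Here k_r−k_1 = 0.3880 d⁻¹ and 1 − D₀(k_r−k_1)/(k_1 L₀) = 1 − 3.08×0.3880/(0.108×22.9) = 0.5168, so
t_c = ln(4.593 × 0.5168) / 0.3880 = 0.8644 / 0.3880 = 2.228 d.
L(t_c) = L₀ e^(−k_1 t_c) = 22.9 × 0.7862 = 18.00 mg/L, and at the critical point k_r D_c = k_1 L, so D_c = (0.108/0.496) × 18.00 = 3.920 mg/L.
Minimum DO = C_s − D_c = 7.83 − 3.920 = 3.910 mg/L.

t_c ≈ 2.23 d; D_c ≈ 3.92 mg/L; min DO ≈ 3.91 mg/L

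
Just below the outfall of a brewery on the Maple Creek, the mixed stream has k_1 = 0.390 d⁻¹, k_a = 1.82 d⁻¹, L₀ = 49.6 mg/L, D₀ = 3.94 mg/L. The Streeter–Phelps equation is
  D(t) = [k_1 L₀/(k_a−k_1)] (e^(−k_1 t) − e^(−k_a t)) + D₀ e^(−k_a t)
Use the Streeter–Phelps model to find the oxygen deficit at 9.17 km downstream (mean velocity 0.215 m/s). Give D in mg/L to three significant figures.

D ≈ 7.25 mg/L

Travel time t = x/v = 9.17 km / (0.215 m/s) = 9170 m / 0.215 m/s = 42650 s = 0.4936 d.
k_1 L₀/(k_a−k_1) = 0.390×49.6/(1.82−0.390) = 19.34/1.430 = 13.53 mg/L.
e^(−k_1 t) = e^(−0.390×0.4936) = 0.8249; e^(−k_a t) = e^(−1.82×0.4936) = 0.4072.
D = 13.53 × (0.8249 − 0.4072) + 3.94 × 0.4072 = 5.650 + 1.604 = 7.254 mg/L.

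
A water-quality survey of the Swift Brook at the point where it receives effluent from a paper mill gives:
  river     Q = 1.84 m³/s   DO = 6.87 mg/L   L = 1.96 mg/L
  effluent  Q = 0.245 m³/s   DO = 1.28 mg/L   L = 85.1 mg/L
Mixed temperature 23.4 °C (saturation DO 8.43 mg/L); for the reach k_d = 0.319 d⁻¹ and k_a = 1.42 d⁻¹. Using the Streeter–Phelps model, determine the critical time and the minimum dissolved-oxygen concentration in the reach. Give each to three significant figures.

t_c ≈ 0.397 d; minimum DO ≈ 6.11 mg/L

Mixed DO = (1.84×6.87 + 0.245×1.28)/(1.84+0.245) = 12.95/2.085 = 6.213 mg/L.
Mixed L₀ = (1.84×1.96 + 0.245×85.1)/(2.085) = 24.46/2.085 = 11.73 mg/L.
Initial deficit D₀ = C_s − DO₀ = 8.43 − 6.213 = 2.217 mg/L.
t_c = (1/1.101) ln[(1.42/0.319)(1 − 2.217×1.101/(0.319×11.73))] = 0.9083 × ln(1.548) = 0.3967 d.
D_c = (0.319/1.42) × 11.73 × e^(−0.319×0.3967) = 0.2246 × 11.73 × 0.8811 = 2.322 mg/L.
Minimum DO = 8.43 − 2.322 = 6.108 mg/L.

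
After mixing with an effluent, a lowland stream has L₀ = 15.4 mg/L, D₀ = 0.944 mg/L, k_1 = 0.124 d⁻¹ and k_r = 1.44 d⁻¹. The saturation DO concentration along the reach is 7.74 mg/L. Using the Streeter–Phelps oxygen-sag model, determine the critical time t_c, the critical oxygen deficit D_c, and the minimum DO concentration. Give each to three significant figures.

t_c = [1/(k_r−k_1)] ln[(k_r/k_1)(1 − D₀(k_r−k_1)/(k_1 L₀))]
= [1/(1.44−0.124)] ln[(1.44/0.124)(1 − 0.944×1.316/(0.124×15.4))]
= (1/1.316) ln[11.61 × 0.3494] = 0.7599 × ln(4.058) = 0.7599 × 1.401 = 1.064 d.
D_c = (k_1/k_r) L₀ e^(−k_1 t_c) = (0.124/1.44) × 15.4 × e^(−0.124×1.064) = 0.08611 × 15.4 × 0.8764 = 1.162 mg/L.
Minimum DO = C_s − D_c = 7.74 − 1.162 = 6.578 mg/L.

t_c ≈ 1.06 d; D_c ≈ 1.16 mg/L; min DO ≈ 6.58 mg/L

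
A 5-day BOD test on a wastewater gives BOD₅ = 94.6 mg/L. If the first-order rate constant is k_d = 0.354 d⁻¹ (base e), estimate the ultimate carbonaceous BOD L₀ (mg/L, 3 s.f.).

BOD₅ = L₀(1 − e^(−5k_d)) ⇒ L₀ = BOD₅ / (1 − e^(−5×0.354))
= 94.6 / (1 − 0.1703) = 94.6 / 0.8297 = 114.0 mg/L.

L₀ ≈ 114 mg/L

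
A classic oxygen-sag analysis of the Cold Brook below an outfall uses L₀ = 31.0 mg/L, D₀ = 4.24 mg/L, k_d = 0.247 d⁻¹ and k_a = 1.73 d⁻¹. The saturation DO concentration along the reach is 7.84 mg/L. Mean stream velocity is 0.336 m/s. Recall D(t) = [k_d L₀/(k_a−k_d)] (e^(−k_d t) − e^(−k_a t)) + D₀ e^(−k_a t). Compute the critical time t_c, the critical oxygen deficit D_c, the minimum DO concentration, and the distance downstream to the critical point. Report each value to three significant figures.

t_c ≈ 0.152 d; D_c ≈ 4.26 mg/L; min DO ≈ 3.58 mg/L; x_c ≈ 4.40 km

At the critical point dD/dt = 0, so k_d L₀ e^(−k_d t) = k_a D. Substituting D(t) from the Streeter–Phelps equation and solving for t gives
t_c = ln[(k_a/k_d)(1 − D₀(k_a−k_d)/(k_d L₀))] / (k_a−k_d).
Here k_a−k_d = 1.483 d⁻¹ and 1 − D₀(k_a−k_d)/(k_d L₀) = 1 − 4.24×1.483/(0.247×31.0) = 0.1788, so
t_c = ln(7.004 × 0.1788) / 1.483 = 0.2250 / 1.483 = 0.1517 d.
L(t_c) = L₀ e^(−k_d t_c) = 31.0 × 0.9632 = 29.86 mg/L, and at the critical point k_a D_c = k_d L, so D_c = (0.247/1.73) × 29.86 = 4.263 mg/L.
Minimum DO = C_s − D_c = 7.84 − 4.263 = 3.577 mg/L.
x_c = v t_c = 0.336 m/s × 0.1517 d × 86400 s/d = 4405 m ≈ 4.40 km.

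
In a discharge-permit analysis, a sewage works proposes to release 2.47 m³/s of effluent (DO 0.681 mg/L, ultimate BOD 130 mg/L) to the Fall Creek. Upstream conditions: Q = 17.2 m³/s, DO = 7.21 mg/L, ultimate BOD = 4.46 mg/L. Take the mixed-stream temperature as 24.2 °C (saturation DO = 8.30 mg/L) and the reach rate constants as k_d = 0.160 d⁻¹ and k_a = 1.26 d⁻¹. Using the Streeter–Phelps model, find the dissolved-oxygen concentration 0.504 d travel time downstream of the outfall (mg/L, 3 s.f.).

Mixed DO = (17.2×7.21 + 2.47×0.681)/(17.2+2.47) = 125.7/19.67 = 6.390 mg/L.
Mixed L₀ = (17.2×4.46 + 2.47×130)/(19.67) = 397.8/19.67 = 20.22 mg/L.
Initial deficit D₀ = C_s − DO₀ = 8.30 − 6.390 = 1.910 mg/L.
D(0.504) = [0.160×20.22/(1.26−0.160)](e^(−0.160×0.504) − e^(−1.26×0.504)) + 1.910 e^(−1.26×0.504)
= 2.942 × (0.9225 − 0.5299) + 1.910 × 0.5299 = 2.167 mg/L.
DO = 8.30 − 2.167 = 6.133 mg/L.

DO ≈ 6.13 mg/L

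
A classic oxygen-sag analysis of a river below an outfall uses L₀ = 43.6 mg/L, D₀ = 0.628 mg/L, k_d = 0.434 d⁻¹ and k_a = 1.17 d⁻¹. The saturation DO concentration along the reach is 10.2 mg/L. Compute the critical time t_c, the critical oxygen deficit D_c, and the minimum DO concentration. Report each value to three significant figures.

t_c = [1/(k_a−k_d)] ln[(k_a/k_d)(1 − D₀(k_a−k_d)/(k_d L₀))]
= [1/(1.17−0.434)] ln[(1.17/0.434)(1 − 0.628×0.7360/(0.434×43.6))]
= (1/0.7360) ln[2.696 × 0.9756] = 1.359 × ln(2.630) = 1.359 × 0.9670 = 1.314 d.
L(t_c) = L₀ e^(−k_d t_c) = 43.6 × 0.5654 = 24.65 mg/L, and at the critical point k_a D_c = k_d L, so D_c = (0.434/1.17) × 24.65 = 9.144 mg/L.
Minimum DO = C_s − D_c = 10.2 − 9.144 = 1.056 mg/L.

t_c ≈ 1.31 d; D_c ≈ 9.14 mg/L; min DO ≈ 1.06 mg/L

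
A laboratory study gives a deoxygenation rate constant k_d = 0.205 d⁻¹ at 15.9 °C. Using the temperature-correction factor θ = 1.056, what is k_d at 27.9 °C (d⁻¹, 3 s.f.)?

k_d ≈ 0.394 d⁻¹

k_d(T₂) = k_d(T₁) · θ^(T₂−T₁) = 0.205 × 1.056^(27.9−15.9)
= 0.205 × 1.056^12.0 = 0.205 × 1.923 = 0.3942 d⁻¹.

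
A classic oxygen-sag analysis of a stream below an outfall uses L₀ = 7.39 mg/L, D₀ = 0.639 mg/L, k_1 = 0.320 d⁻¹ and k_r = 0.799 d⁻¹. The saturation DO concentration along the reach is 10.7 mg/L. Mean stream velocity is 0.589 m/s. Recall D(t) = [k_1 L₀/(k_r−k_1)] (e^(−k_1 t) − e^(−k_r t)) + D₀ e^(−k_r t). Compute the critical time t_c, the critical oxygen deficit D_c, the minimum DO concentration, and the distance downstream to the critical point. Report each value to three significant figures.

At the critical point dD/dt = 0, so k_1 L₀ e^(−k_1 t) = k_r D. Substituting D(t) from the Streeter–Phelps equation and solving for t gives
t_c = ln[(k_r/k_1)(1 − D₀(k_r−k_1)/(k_1 L₀))] / (k_r−k_1).
Here k_r−k_1 = 0.4790 d⁻¹ and 1 − D₀(k_r−k_1)/(k_1 L₀) = 1 − 0.639×0.4790/(0.320×7.39) = 0.8706, so
t_c = ln(2.497 × 0.8706) / 0.4790 = 0.7764 / 0.4790 = 1.621 d.
D_c = (k_1/k_r) L₀ e^(−k_1 t_c) = (0.320/0.799) × 7.39 × e^(−0.320×1.621) = 0.4005 × 7.39 × 0.5953 = 1.762 mg/L.
Minimum DO = C_s − D_c = 10.7 − 1.762 = 8.938 mg/L.
x_c = v t_c = 0.589 m/s × 1.621 d × 86400 s/d = 82490 m ≈ 82.5 km.

t_c ≈ 1.62 d; D_c ≈ 1.76 mg/L; min DO ≈ 8.94 mg/L; x_c ≈ 82.5 km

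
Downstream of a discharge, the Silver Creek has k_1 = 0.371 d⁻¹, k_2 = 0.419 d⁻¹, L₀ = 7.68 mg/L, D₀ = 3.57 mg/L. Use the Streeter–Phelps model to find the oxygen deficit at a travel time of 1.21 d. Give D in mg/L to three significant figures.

k_1 L₀/(k_2−k_1) = 0.371×7.68/(0.419−0.371) = 2.849/0.04800 = 59.36 mg/L.
e^(−k_1 t) = e^(−0.371×1.210) = 0.6383; e^(−k_2 t) = e^(−0.419×1.210) = 0.6023.
D = 59.36 × (0.6383 − 0.6023) + 3.57 × 0.6023 = 2.138 + 2.150 = 4.288 mg/L.

D ≈ 4.29 mg/L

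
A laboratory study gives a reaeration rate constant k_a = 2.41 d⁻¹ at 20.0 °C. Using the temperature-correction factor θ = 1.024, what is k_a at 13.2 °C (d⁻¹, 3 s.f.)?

k_a(T₂) = k_a(T₁) · θ^(T₂−T₁) = 2.41 × 1.024^(13.2−20.0)
= 2.41 × 1.024^-6.80 = 2.41 × 0.8511 = 2.051 d⁻¹.

k_a ≈ 2.05 d⁻¹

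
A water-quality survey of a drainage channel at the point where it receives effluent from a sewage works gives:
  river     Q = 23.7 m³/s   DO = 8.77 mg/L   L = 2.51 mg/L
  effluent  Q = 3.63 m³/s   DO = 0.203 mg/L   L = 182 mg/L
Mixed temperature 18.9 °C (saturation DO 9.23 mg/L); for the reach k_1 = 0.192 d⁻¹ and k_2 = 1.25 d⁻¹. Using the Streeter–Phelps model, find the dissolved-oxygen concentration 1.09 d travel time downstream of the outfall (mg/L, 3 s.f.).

Mixed DO = (23.7×8.77 + 3.63×0.203)/(23.7+3.63) = 208.6/27.33 = 7.632 mg/L.
Mixed L₀ = (23.7×2.51 + 3.63×182)/(27.33) = 720.1/27.33 = 26.35 mg/L.
Initial deficit D₀ = C_s − DO₀ = 9.23 − 7.632 = 1.598 mg/L.
D(1.09) = [0.192×26.35/(1.25−0.192)](e^(−0.192×1.09) − e^(−1.25×1.09)) + 1.598 e^(−1.25×1.09)
= 4.782 × (0.8112 − 0.2560) + 1.598 × 0.2560 = 3.064 mg/L.
DO = 9.23 − 3.064 = 6.166 mg/L.

DO ≈ 6.17 mg/L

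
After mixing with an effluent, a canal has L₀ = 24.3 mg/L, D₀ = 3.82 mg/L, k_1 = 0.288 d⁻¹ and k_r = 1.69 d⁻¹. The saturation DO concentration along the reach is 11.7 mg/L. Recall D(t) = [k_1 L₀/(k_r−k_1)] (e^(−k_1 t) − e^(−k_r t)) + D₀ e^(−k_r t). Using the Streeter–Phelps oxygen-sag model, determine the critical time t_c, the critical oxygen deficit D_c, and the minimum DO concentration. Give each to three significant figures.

With k_r/k_1 = 5.868 and 1 − D₀(k_r−k_1)/(k_1 L₀) = 0.2347,
t_c = ln(5.868 × 0.2347) / (1.69 − 0.288) = ln(1.377) / 1.402 = 0.3202/1.402 = 0.2284 d.
L(t_c) = L₀ e^(−k_1 t_c) = 24.3 × 0.9363 = 22.75 mg/L, and at the critical point k_r D_c = k_1 L, so D_c = (0.288/1.69) × 22.75 = 3.877 mg/L.
Minimum DO = C_s − D_c = 11.7 − 3.877 = 7.823 mg/L.

t_c ≈ 0.228 d; D_c ≈ 3.88 mg/L; min DO ≈ 7.82 mg/L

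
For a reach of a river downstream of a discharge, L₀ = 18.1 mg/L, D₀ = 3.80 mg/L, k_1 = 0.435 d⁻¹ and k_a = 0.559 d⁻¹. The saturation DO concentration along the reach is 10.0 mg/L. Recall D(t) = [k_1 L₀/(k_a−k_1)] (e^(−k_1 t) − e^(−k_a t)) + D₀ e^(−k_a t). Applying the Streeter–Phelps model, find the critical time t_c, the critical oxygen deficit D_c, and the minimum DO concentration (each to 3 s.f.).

t_c = [1/(k_a−k_1)] ln[(k_a/k_1)(1 − D₀(k_a−k_1)/(k_1 L₀))]
= [1/(0.559−0.435)] ln[(0.559/0.435)(1 − 3.80×0.1240/(0.435×18.1))]
= (1/0.1240) ln[1.285 × 0.9402] = 8.065 × ln(1.208) = 8.065 × 0.1891 = 1.525 d.
L(t_c) = L₀ e^(−k_1 t_c) = 18.1 × 0.5151 = 9.324 mg/L, and at the critical point k_a D_c = k_1 L, so D_c = (0.435/0.559) × 9.324 = 7.256 mg/L.
Minimum DO = C_s − D_c = 10.0 − 7.256 = 2.744 mg/L.

t_c ≈ 1.52 d; D_c ≈ 7.26 mg/L; min DO ≈ 2.74 mg/L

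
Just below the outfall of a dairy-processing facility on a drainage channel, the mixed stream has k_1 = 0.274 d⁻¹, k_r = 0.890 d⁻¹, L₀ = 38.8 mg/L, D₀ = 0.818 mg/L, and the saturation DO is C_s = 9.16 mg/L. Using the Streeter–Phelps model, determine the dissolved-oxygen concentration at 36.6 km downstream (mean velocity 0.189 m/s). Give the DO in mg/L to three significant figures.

DO ≈ 2.06 mg/L

Travel time t = x/v = 36.6 km / (0.189 m/s) = 36600 m / 0.189 m/s = 193700 s = 2.241 d.
k_1 L₀/(k_r−k_1) = 0.274×38.8/(0.890−0.274) = 10.63/0.6160 = 17.26 mg/L.
e^(−k_1 t) = e^(−0.274×2.241) = 0.5411; e^(−k_r t) = e^(−0.890×2.241) = 0.1360.
D = 17.26 × (0.5411 − 0.1360) + 0.818 × 0.1360 = 6.991 + 0.1113 = 7.102 mg/L.
DO = C_s − D = 9.16 − 7.102 = 2.058 mg/L.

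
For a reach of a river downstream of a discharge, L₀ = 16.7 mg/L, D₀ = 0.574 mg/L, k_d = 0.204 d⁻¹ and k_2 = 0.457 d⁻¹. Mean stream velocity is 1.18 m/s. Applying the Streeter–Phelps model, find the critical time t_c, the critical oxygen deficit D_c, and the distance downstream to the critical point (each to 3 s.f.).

t_c ≈ 3.02 d; D_c ≈ 4.03 mg/L; x_c ≈ 307 km

At the critical point dD/dt = 0, so k_d L₀ e^(−k_d t) = k_2 D. Substituting D(t) from the Streeter–Phelps equation and solving for t gives
t_c = ln[(k_2/k_d)(1 − D₀(k_2−k_d)/(k_d L₀))] / (k_2−k_d).
Here k_2−k_d = 0.2530 d⁻¹ and 1 − D₀(k_2−k_d)/(k_d L₀) = 1 − 0.574×0.2530/(0.204×16.7) = 0.9574, so
t_c = ln(2.240 × 0.9574) / 0.2530 = 0.7630 / 0.2530 = 3.016 d.
D_c = (k_d/k_2) L₀ e^(−k_d t_c) = (0.204/0.457) × 16.7 × e^(−0.204×3.016) = 0.4464 × 16.7 × 0.5405 = 4.029 mg/L.
x_c = v t_c = 1.18 m/s × 3.016 d × 86400 s/d = 307500 m ≈ 307 km.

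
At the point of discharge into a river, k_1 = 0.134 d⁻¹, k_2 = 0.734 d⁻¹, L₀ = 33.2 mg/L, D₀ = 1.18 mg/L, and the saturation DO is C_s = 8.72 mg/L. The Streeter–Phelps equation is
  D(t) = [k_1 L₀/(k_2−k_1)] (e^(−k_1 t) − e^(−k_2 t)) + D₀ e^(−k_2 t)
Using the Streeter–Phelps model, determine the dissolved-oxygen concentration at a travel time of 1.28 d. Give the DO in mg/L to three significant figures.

k_1 L₀/(k_2−k_1) = 0.134×33.2/(0.734−0.134) = 4.449/0.6000 = 7.415 mg/L.
e^(−k_1 t) = e^(−0.134×1.280) = 0.8424; e^(−k_2 t) = e^(−0.734×1.280) = 0.3908.
D = 7.415 × (0.8424 − 0.3908) + 1.18 × 0.3908 = 3.348 + 0.4612 = 3.809 mg/L.
DO = C_s − D = 8.72 − 3.809 = 4.911 mg/L.

DO ≈ 4.91 mg/L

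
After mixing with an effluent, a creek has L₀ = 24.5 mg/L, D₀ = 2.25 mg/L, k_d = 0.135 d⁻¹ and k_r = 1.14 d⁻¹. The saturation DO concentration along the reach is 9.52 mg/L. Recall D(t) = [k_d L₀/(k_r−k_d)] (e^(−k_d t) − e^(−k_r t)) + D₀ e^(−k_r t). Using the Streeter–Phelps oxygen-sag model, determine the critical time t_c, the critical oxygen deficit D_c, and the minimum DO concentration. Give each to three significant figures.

t_c ≈ 0.978 d; D_c ≈ 2.54 mg/L; min DO ≈ 6.98 mg/L

At the critical point dD/dt = 0, so k_d L₀ e^(−k_d t) = k_r D. Substituting D(t) from the Streeter–Phelps equation and solving for t gives
t_c = ln[(k_r/k_d)(1 − D₀(k_r−k_d)/(k_d L₀))] / (k_r−k_d).
Here k_r−k_d = 1.005 d⁻¹ and 1 − D₀(k_r−k_d)/(k_d L₀) = 1 − 2.25×1.005/(0.135×24.5) = 0.3163, so
t_c = ln(8.444 × 0.3163) / 1.005 = 0.9825 / 1.005 = 0.9776 d.
L(t_c) = L₀ e^(−k_d t_c) = 24.5 × 0.8764 = 21.47 mg/L, and at the critical point k_r D_c = k_d L, so D_c = (0.135/1.14) × 21.47 = 2.543 mg/L.
Minimum DO = C_s − D_c = 9.52 − 2.543 = 6.977 mg/L.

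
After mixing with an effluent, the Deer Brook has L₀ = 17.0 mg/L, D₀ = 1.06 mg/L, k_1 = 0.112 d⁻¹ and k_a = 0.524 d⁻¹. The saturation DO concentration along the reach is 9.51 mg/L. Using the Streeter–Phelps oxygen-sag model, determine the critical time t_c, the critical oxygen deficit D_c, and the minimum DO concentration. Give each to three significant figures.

t_c ≈ 3.11 d; D_c ≈ 2.56 mg/L; min DO ≈ 6.95 mg/L

With k_a/k_1 = 4.679 and 1 − D₀(k_a−k_1)/(k_1 L₀) = 0.7706,
t_c = ln(4.679 × 0.7706) / (0.524 − 0.112) = ln(3.605) / 0.4120 = 1.282/0.4120 = 3.113 d.
D_c = (k_1/k_a) L₀ e^(−k_1 t_c) = (0.112/0.524) × 17.0 × e^(−0.112×3.113) = 0.2137 × 17.0 × 0.7057 = 2.564 mg/L.
Minimum DO = C_s − D_c = 9.51 − 2.564 = 6.946 mg/L.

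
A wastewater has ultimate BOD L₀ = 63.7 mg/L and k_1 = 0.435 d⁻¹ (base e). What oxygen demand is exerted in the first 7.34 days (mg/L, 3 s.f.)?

y ≈ 61.1 mg/L

y_t = L₀(1 − e^(−k_1 t)) = 63.7 × (1 − e^(−0.435×7.34))
= 63.7 × (1 − 0.04105) = 63.7 × 0.9589 = 61.08 mg/L.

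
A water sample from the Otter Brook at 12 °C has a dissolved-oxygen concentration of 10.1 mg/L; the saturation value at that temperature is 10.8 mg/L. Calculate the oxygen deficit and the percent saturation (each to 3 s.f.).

D = C_s − C = 10.8 − 10.1 = 0.700 mg/L.
% saturation = 10.1/10.8 × 100 = 93.5 %.

D ≈ 0.700 mg/L; 93.5 % saturation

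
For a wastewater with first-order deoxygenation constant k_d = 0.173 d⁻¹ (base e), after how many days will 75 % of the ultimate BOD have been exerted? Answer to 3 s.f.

t ≈ 8.01 d

y/L₀ = 1 − e^(−k_d t) = 0.75 ⇒ e^(−k_d t) = 0.250
t = −ln(0.250) / 0.173 = 1.386 / 0.173 = 8.013 d.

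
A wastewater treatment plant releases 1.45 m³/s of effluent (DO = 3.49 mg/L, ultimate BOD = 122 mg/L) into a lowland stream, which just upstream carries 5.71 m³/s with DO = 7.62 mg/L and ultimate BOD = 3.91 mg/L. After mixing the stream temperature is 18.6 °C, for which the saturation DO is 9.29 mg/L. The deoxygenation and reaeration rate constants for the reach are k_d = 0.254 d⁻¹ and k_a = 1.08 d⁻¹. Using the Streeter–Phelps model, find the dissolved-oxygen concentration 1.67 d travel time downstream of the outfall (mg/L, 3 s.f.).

Mixed DO = (5.71×7.62 + 1.45×3.49)/(5.71+1.45) = 48.57/7.160 = 6.784 mg/L.
Mixed L₀ = (5.71×3.91 + 1.45×122)/(7.160) = 199.2/7.160 = 27.82 mg/L.
Initial deficit D₀ = C_s − DO₀ = 9.29 − 6.784 = 2.506 mg/L.
D(1.67) = [0.254×27.82/(1.08−0.254)](e^(−0.254×1.67) − e^(−1.08×1.67)) + 2.506 e^(−1.08×1.67)
= 8.556 × (0.6543 − 0.1647) + 2.506 × 0.1647 = 4.602 mg/L.
DO = 9.29 − 4.602 = 4.688 mg/L.

DO ≈ 4.69 mg/L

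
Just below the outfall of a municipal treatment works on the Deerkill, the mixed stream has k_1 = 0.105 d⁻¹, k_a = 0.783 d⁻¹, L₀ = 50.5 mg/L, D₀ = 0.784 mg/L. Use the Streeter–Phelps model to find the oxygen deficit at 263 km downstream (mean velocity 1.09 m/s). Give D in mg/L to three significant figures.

Travel time t = x/v = 263 km / (1.09 m/s) = 263000 m / 1.09 m/s = 241300 s = 2.793 d.
k_1 L₀/(k_a−k_1) = 0.105×50.5/(0.783−0.105) = 5.303/0.6780 = 7.821 mg/L.
e^(−k_1 t) = e^(−0.105×2.793) = 0.7459; e^(−k_a t) = e^(−0.783×2.793) = 0.1123.
D = 7.821 × (0.7459 − 0.1123) + 0.784 × 0.1123 = 4.955 + 0.08804 = 5.043 mg/L.

D ≈ 5.04 mg/L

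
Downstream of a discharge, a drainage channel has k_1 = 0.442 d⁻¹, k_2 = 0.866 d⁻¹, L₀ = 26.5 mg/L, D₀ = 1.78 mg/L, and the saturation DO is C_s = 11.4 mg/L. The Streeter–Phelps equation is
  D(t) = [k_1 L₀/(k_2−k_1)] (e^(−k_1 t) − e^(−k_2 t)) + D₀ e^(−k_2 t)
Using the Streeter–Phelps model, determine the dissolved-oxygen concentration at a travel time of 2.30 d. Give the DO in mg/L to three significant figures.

k_1 L₀/(k_2−k_1) = 0.442×26.5/(0.866−0.442) = 11.71/0.4240 = 27.63 mg/L.
e^(−k_1 t) = e^(−0.442×2.300) = 0.3618; e^(−k_2 t) = e^(−0.866×2.300) = 0.1364.
D = 27.63 × (0.3618 − 0.1364) + 1.78 × 0.1364 = 6.226 + 0.2429 = 6.469 mg/L.
DO = C_s − D = 11.4 − 6.469 = 4.931 mg/L.

DO ≈ 4.93 mg/L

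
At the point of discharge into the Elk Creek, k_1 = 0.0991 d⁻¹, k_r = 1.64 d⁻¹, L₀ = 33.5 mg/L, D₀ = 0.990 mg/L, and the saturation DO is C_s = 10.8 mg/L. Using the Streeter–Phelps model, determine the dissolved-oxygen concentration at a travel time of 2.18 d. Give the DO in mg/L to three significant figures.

k_1 L₀/(k_r−k_1) = 0.0991×33.5/(1.64−0.0991) = 3.320/1.541 = 2.154 mg/L.
e^(−k_1 t) = e^(−0.0991×2.180) = 0.8057; e^(−k_r t) = e^(−1.64×2.180) = 0.02801.
D = 2.154 × (0.8057 − 0.02801) + 0.990 × 0.02801 = 1.676 + 0.02773 = 1.703 mg/L.
DO = C_s − D = 10.8 − 1.703 = 9.097 mg/L.

DO ≈ 9.10 mg/L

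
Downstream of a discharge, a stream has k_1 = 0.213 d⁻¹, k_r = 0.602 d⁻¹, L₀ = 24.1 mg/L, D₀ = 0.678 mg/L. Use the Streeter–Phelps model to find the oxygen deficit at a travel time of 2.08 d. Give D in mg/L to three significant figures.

k_1 L₀/(k_r−k_1) = 0.213×24.1/(0.602−0.213) = 5.133/0.3890 = 13.20 mg/L.
e^(−k_1 t) = e^(−0.213×2.080) = 0.6421; e^(−k_r t) = e^(−0.602×2.080) = 0.2859.
D = 13.20 × (0.6421 − 0.2859) + 0.678 × 0.2859 = 4.700 + 0.1938 = 4.894 mg/L.

D ≈ 4.89 mg/L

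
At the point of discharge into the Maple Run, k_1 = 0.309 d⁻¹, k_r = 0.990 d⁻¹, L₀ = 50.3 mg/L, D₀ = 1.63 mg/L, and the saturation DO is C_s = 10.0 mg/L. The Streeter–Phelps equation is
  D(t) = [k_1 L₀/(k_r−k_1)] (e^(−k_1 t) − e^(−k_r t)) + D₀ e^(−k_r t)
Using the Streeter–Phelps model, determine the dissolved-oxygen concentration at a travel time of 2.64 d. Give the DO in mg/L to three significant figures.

DO ≈ 1.46 mg/L

k_1 L₀/(k_r−k_1) = 0.309×50.3/(0.990−0.309) = 15.54/0.6810 = 22.82 mg/L.
e^(−k_1 t) = e^(−0.309×2.640) = 0.4423; e^(−k_r t) = e^(−0.990×2.640) = 0.07327.
D = 22.82 × (0.4423 − 0.07327) + 1.63 × 0.07327 = 8.423 + 0.1194 = 8.542 mg/L.
DO = C_s − D = 10.0 − 8.542 = 1.458 mg/L.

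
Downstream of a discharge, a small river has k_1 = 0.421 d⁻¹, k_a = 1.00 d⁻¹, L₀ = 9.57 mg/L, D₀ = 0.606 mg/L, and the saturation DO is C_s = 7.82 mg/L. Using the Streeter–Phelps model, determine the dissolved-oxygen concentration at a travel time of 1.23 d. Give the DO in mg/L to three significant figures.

DO ≈ 5.53 mg/L

k_1 L₀/(k_a−k_1) = 0.421×9.57/(1.00−0.421) = 4.029/0.5790 = 6.958 mg/L.
e^(−k_1 t) = e^(−0.421×1.230) = 0.5958; e^(−k_a t) = e^(−1.00×1.230) = 0.2923.
D = 6.958 × (0.5958 − 0.2923) + 0.606 × 0.2923 = 2.112 + 0.1771 = 2.289 mg/L.
DO = C_s − D = 7.82 − 2.289 = 5.531 mg/L.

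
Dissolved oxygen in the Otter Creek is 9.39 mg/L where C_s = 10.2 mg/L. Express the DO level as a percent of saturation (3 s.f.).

92.1 % saturation

% saturation = C/C_s × 100 = 9.39/10.2 × 100 = 92.1 %.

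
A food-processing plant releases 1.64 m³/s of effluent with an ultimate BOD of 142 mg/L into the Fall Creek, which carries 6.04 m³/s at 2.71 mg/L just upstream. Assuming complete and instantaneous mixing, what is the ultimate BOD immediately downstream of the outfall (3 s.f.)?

Flow-weighted mixing: C = (Q_r C_r + Q_w C_w)/(Q_r + Q_w)
= (6.04×2.71 + 1.64×142)/(6.04 + 1.64) = 249.2/7.680 = 32.45 mg/L.

32.5 mg/L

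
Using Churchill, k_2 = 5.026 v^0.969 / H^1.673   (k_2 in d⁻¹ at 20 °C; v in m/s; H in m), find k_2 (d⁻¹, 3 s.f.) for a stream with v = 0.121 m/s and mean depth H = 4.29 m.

k_2 ≈ 0.0568 d⁻¹

k_2 = 5.026 × 0.121^0.969 / 4.29^1.673 = 5.026 × 0.1292 / 11.43 = 0.05680 d⁻¹.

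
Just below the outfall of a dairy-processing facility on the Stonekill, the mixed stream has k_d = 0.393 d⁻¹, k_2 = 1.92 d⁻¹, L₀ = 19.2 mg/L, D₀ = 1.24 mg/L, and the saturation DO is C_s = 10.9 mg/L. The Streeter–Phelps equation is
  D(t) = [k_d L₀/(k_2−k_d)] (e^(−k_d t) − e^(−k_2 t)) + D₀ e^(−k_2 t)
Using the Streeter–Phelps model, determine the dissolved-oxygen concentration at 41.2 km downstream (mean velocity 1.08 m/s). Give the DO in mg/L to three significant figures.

Travel time t = x/v = 41.2 km / (1.08 m/s) = 41200 m / 1.08 m/s = 38150 s = 0.4415 d.
k_d L₀/(k_2−k_d) = 0.393×19.2/(1.92−0.393) = 7.546/1.527 = 4.941 mg/L.
e^(−k_d t) = e^(−0.393×0.4415) = 0.8407; e^(−k_2 t) = e^(−1.92×0.4415) = 0.4284.
D = 4.941 × (0.8407 − 0.4284) + 1.24 × 0.4284 = 2.037 + 0.5312 = 2.569 mg/L.
DO = C_s − D = 10.9 − 2.569 = 8.331 mg/L.

DO ≈ 8.33 mg/L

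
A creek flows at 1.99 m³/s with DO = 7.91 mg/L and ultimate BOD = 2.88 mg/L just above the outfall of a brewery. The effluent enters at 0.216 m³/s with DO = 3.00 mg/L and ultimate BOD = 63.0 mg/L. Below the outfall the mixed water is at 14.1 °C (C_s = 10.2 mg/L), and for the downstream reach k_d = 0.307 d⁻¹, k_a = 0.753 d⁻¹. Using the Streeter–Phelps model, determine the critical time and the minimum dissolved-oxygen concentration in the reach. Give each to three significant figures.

t_c ≈ 0.634 d; minimum DO ≈ 7.26 mg/L

Mixed DO = (1.99×7.91 + 0.216×3.00)/(1.99+0.216) = 16.39/2.206 = 7.429 mg/L.
Mixed L₀ = (1.99×2.88 + 0.216×63.0)/(2.206) = 19.34/2.206 = 8.767 mg/L.
Initial deficit D₀ = C_s − DO₀ = 10.2 − 7.429 = 2.771 mg/L.
t_c = (1/0.4460) ln[(0.753/0.307)(1 − 2.771×0.4460/(0.307×8.767))] = 2.242 × ln(1.327) = 0.6336 d.
D_c = (0.307/0.753) × 8.767 × e^(−0.307×0.6336) = 0.4077 × 8.767 × 0.8232 = 2.942 mg/L.
Minimum DO = 10.2 − 2.942 = 7.258 mg/L.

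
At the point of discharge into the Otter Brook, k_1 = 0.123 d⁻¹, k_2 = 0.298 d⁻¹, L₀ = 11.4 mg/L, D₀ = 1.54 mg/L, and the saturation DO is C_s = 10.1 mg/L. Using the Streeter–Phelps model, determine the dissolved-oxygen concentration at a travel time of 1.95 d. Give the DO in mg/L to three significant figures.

k_1 L₀/(k_2−k_1) = 0.123×11.4/(0.298−0.123) = 1.402/0.1750 = 8.013 mg/L.
e^(−k_1 t) = e^(−0.123×1.950) = 0.7867; e^(−k_2 t) = e^(−0.298×1.950) = 0.5593.
D = 8.013 × (0.7867 − 0.5593) + 1.54 × 0.5593 = 1.823 + 0.8613 = 2.684 mg/L.
DO = C_s − D = 10.1 − 2.684 = 7.416 mg/L.

DO ≈ 7.42 mg/L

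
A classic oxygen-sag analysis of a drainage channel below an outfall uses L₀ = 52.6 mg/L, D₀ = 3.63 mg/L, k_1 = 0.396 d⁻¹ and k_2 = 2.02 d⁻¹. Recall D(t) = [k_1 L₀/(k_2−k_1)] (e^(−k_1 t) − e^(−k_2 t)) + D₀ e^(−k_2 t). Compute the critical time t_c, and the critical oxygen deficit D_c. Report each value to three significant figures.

With k_2/k_1 = 5.101 and 1 − D₀(k_2−k_1)/(k_1 L₀) = 0.7170,
t_c = ln(5.101 × 0.7170) / (2.02 − 0.396) = ln(3.657) / 1.624 = 1.297/1.624 = 0.7985 d.
L(t_c) = L₀ e^(−k_1 t_c) = 52.6 × 0.7289 = 38.34 mg/L, and at the critical point k_2 D_c = k_1 L, so D_c = (0.396/2.02) × 38.34 = 7.516 mg/L.

t_c ≈ 0.798 d; D_c ≈ 7.52 mg/L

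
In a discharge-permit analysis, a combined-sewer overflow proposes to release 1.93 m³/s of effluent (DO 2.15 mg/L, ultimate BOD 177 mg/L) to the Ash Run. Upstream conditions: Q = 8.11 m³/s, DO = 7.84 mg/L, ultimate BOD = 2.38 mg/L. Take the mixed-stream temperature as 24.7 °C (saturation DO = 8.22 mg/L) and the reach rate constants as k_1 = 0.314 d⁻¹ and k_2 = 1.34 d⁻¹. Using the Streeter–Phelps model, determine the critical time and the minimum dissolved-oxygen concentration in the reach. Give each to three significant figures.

t_c ≈ 1.27 d; minimum DO ≈ 2.57 mg/L

Mixed DO = (8.11×7.84 + 1.93×2.15)/(8.11+1.93) = 67.73/10.04 = 6.746 mg/L.
Mixed L₀ = (8.11×2.38 + 1.93×177)/(10.04) = 360.9/10.04 = 35.95 mg/L.
Initial deficit D₀ = C_s − DO₀ = 8.22 − 6.746 = 1.474 mg/L.
t_c = (1/1.026) ln[(1.34/0.314)(1 − 1.474×1.026/(0.314×35.95))] = 0.9747 × ln(3.696) = 1.274 d.
D_c = (0.314/1.34) × 35.95 × e^(−0.314×1.274) = 0.2343 × 35.95 × 0.6703 = 5.646 mg/L.
Minimum DO = 8.22 − 5.646 = 2.574 mg/L.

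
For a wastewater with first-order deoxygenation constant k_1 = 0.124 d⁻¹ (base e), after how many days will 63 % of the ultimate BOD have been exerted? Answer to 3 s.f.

y/L₀ = 1 − e^(−k_1 t) = 0.63 ⇒ e^(−k_1 t) = 0.370
t = −ln(0.370) / 0.124 = 0.9943 / 0.124 = 8.018 d.

t ≈ 8.02 d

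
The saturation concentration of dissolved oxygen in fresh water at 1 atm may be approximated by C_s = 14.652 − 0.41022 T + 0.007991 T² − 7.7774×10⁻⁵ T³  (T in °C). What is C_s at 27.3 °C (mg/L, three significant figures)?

C_s ≈ 7.83 mg/L

C_s = 14.652 − 0.41022×27.3 + 0.007991×27.3² − 7.7774×10⁻⁵×27.3³ = 7.826 mg/L.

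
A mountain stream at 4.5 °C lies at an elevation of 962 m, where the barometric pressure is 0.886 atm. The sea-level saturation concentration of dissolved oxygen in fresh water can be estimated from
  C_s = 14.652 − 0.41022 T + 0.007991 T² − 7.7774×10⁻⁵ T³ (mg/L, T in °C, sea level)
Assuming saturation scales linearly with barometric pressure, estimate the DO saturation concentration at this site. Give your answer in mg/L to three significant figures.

C_s ≈ 11.5 mg/L

At sea level: C_s = 14.652 − 0.41022×4.5 + 0.007991×4.5² − 7.7774×10⁻⁵×4.5³ = 12.96 mg/L.
Pressure correction: C_s' = 12.96 × 0.886 = 11.48 mg/L.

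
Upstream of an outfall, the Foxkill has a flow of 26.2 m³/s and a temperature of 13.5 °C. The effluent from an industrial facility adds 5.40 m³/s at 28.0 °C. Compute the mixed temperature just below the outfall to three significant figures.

Flow-weighted mixing: C = (Q_r C_r + Q_w C_w)/(Q_r + Q_w)
= (26.2×13.5 + 5.40×28.0)/(26.2 + 5.40) = 504.9/31.60 = 15.98 °C.

16.0 °C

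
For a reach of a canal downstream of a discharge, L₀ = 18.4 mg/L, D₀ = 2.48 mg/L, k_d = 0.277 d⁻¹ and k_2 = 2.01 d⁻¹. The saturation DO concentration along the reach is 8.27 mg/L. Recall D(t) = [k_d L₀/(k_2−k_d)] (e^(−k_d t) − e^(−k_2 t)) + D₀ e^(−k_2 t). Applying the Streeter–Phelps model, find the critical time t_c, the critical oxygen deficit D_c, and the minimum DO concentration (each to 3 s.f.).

t_c = [1/(k_2−k_d)] ln[(k_2/k_d)(1 − D₀(k_2−k_d)/(k_d L₀))]
= [1/(2.01−0.277)] ln[(2.01/0.277)(1 − 2.48×1.733/(0.277×18.4))]
= (1/1.733) ln[7.256 × 0.1568] = 0.5770 × ln(1.137) = 0.5770 × 0.1288 = 0.07433 d.
L(t_c) = L₀ e^(−k_d t_c) = 18.4 × 0.9796 = 18.03 mg/L, and at the critical point k_2 D_c = k_d L, so D_c = (0.277/2.01) × 18.03 = 2.484 mg/L.
Minimum DO = C_s − D_c = 8.27 − 2.484 = 5.786 mg/L.

t_c ≈ 0.0743 d; D_c ≈ 2.48 mg/L; min DO ≈ 5.79 mg/L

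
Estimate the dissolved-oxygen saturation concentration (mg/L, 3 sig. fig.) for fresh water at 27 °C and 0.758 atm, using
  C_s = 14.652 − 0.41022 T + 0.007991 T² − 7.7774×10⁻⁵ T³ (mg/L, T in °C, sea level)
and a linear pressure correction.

C_s ≈ 5.97 mg/L

At sea level: C_s = 14.652 − 0.41022×27 + 0.007991×27² − 7.7774×10⁻⁵×27³ = 7.871 mg/L.
Pressure correction: C_s' = 7.871 × 0.758 = 5.966 mg/L.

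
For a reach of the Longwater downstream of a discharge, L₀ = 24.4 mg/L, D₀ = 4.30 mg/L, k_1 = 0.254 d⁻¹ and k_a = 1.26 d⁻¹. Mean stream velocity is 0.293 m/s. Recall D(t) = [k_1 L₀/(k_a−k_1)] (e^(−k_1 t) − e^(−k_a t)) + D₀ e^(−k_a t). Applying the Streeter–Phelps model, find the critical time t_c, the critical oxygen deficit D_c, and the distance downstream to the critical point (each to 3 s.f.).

t_c ≈ 0.402 d; D_c ≈ 4.44 mg/L; x_c ≈ 10.2 km

At the critical point dD/dt = 0, so k_1 L₀ e^(−k_1 t) = k_a D. Substituting D(t) from the Streeter–Phelps equation and solving for t gives
t_c = ln[(k_a/k_1)(1 − D₀(k_a−k_1)/(k_1 L₀))] / (k_a−k_1).
Here k_a−k_1 = 1.006 d⁻¹ and 1 − D₀(k_a−k_1)/(k_1 L₀) = 1 − 4.30×1.006/(0.254×24.4) = 0.3020, so
t_c = ln(4.961 × 0.3020) / 1.006 = 0.4043 / 1.006 = 0.4019 d.
D_c = (k_1/k_a) L₀ e^(−k_1 t_c) = (0.254/1.26) × 24.4 × e^(−0.254×0.4019) = 0.2016 × 24.4 × 0.9030 = 4.441 mg/L.
x_c = v t_c = 0.293 m/s × 0.4019 d × 86400 s/d = 10170 m ≈ 10.2 km.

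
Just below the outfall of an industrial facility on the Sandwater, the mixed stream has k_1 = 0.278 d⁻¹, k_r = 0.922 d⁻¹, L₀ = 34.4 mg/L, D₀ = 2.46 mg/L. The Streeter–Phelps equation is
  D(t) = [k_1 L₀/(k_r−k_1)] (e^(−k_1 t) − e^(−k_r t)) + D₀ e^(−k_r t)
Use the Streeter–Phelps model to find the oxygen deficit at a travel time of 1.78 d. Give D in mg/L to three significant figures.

D ≈ 6.65 mg/L

k_1 L₀/(k_r−k_1) = 0.278×34.4/(0.922−0.278) = 9.563/0.6440 = 14.85 mg/L.
e^(−k_1 t) = e^(−0.278×1.780) = 0.6097; e^(−k_r t) = e^(−0.922×1.780) = 0.1938.
D = 14.85 × (0.6097 − 0.1938) + 2.46 × 0.1938 = 6.176 + 0.4766 = 6.653 mg/L.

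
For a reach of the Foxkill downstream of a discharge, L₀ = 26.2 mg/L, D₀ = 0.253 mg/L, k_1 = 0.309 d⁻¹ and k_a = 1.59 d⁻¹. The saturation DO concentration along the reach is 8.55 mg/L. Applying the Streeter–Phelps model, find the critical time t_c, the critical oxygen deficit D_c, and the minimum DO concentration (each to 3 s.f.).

With k_a/k_1 = 5.146 and 1 − D₀(k_a−k_1)/(k_1 L₀) = 0.9600,
t_c = ln(5.146 × 0.9600) / (1.59 − 0.309) = ln(4.940) / 1.281 = 1.597/1.281 = 1.247 d.
D_c = (k_1/k_a) L₀ e^(−k_1 t_c) = (0.309/1.59) × 26.2 × e^(−0.309×1.247) = 0.1943 × 26.2 × 0.6802 = 3.464 mg/L.
Minimum DO = C_s − D_c = 8.55 − 3.464 = 5.086 mg/L.

t_c ≈ 1.25 d; D_c ≈ 3.46 mg/L; min DO ≈ 5.09 mg/L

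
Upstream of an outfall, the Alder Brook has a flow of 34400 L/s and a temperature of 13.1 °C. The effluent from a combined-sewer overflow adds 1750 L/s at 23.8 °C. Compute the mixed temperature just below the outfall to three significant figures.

Flow-weighted mixing: C = (Q_r C_r + Q_w C_w)/(Q_r + Q_w)
= (34400×13.1 + 1750×23.8)/(34400 + 1750) = 492300/36150 = 13.62 °C.

13.6 °C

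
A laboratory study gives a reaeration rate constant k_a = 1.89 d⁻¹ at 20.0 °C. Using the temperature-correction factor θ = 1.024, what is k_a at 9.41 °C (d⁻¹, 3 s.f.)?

k_a ≈ 1.47 d⁻¹

k_a(T₂) = k_a(T₁) · θ^(T₂−T₁) = 1.89 × 1.024^(9.41−20.0)
= 1.89 × 1.024^-10.6 = 1.89 × 0.7779 = 1.470 d⁻¹.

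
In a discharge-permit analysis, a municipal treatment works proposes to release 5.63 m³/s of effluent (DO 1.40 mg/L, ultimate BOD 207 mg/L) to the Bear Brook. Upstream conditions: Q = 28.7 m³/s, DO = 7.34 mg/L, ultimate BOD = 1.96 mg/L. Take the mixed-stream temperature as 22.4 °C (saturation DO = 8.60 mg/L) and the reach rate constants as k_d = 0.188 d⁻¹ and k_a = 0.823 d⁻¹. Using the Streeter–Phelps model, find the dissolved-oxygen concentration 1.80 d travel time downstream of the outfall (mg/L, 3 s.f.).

DO ≈ 2.98 mg/L

Mixed DO = (28.7×7.34 + 5.63×1.40)/(28.7+5.63) = 218.5/34.33 = 6.366 mg/L.
Mixed L₀ = (28.7×1.96 + 5.63×207)/(34.33) = 1222/34.33 = 35.59 mg/L.
Initial deficit D₀ = C_s − DO₀ = 8.60 − 6.366 = 2.234 mg/L.
D(1.80) = [0.188×35.59/(0.823−0.188)](e^(−0.188×1.80) − e^(−0.823×1.80)) + 2.234 e^(−0.823×1.80)
= 10.54 × (0.7129 − 0.2273) + 2.234 × 0.2273 = 5.624 mg/L.
DO = 8.60 − 5.624 = 2.976 mg/L.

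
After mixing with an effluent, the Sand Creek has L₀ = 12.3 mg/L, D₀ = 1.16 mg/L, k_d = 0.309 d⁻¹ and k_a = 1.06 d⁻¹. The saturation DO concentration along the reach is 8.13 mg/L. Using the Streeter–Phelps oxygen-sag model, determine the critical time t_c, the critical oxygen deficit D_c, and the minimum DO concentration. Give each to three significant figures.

At the critical point dD/dt = 0, so k_d L₀ e^(−k_d t) = k_a D. Substituting D(t) from the Streeter–Phelps equation and solving for t gives
t_c = ln[(k_a/k_d)(1 − D₀(k_a−k_d)/(k_d L₀))] / (k_a−k_d).
Here k_a−k_d = 0.7510 d⁻¹ and 1 − D₀(k_a−k_d)/(k_d L₀) = 1 − 1.16×0.7510/(0.309×12.3) = 0.7708, so
t_c = ln(3.430 × 0.7708) / 0.7510 = 0.9723 / 0.7510 = 1.295 d.
D_c = (k_d/k_a) L₀ e^(−k_d t_c) = (0.309/1.06) × 12.3 × e^(−0.309×1.295) = 0.2915 × 12.3 × 0.6703 = 2.403 mg/L.
Minimum DO = C_s − D_c = 8.13 − 2.403 = 5.727 mg/L.

t_c ≈ 1.29 d; D_c ≈ 2.40 mg/L; min DO ≈ 5.73 mg/L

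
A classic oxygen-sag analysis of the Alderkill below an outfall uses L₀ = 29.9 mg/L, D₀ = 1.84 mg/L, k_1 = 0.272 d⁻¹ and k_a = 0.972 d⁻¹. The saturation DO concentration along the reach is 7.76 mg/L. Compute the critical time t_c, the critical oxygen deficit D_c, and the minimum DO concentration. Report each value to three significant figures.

t_c = [1/(k_a−k_1)] ln[(k_a/k_1)(1 − D₀(k_a−k_1)/(k_1 L₀))]
= [1/(0.972−0.272)] ln[(0.972/0.272)(1 − 1.84×0.7000/(0.272×29.9))]
= (1/0.7000) ln[3.574 × 0.8416] = 1.429 × ln(3.008) = 1.429 × 1.101 = 1.573 d.
L(t_c) = L₀ e^(−k_1 t_c) = 29.9 × 0.6519 = 19.49 mg/L, and at the critical point k_a D_c = k_1 L, so D_c = (0.272/0.972) × 19.49 = 5.454 mg/L.
Minimum DO = C_s − D_c = 7.76 − 5.454 = 2.306 mg/L.

t_c ≈ 1.57 d; D_c ≈ 5.45 mg/L; min DO ≈ 2.31 mg/L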